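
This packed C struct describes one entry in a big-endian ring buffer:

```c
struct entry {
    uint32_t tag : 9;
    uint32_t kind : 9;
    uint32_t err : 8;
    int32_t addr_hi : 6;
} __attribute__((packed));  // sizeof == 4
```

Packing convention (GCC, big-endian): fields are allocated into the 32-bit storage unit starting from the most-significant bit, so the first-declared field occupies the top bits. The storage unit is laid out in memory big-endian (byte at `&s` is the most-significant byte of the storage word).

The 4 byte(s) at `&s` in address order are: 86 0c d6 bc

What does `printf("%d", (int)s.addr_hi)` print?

[0]=0x86 [1]=0x0c [2]=0xd6 [3]=0xbc (big-endian) → word 0x860cd6bc
tag:9 @ bit 23 → (0x860cd6bc>>23)&0x1ff = 0x10c
kind:9 @ bit 14 → (0x860cd6bc>>14)&0x1ff = 0x33
err:8 @ bit 6 → (0x860cd6bc>>6)&0xff = 0x5a
addr_hi:6 @ bit 0 → (0x860cd6bc>>0)&0x3f = 0x3c  ←
addr_hi signed 6b, MSB=1: 60 - 64 = -4

-4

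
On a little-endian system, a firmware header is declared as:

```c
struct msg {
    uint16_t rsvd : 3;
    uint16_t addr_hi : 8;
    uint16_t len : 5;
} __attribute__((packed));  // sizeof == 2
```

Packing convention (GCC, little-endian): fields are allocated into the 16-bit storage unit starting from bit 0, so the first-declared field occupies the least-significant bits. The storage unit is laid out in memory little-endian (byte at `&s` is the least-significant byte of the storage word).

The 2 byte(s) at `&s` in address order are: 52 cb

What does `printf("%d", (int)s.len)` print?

25

[0]=0x52 [1]=0xcb (little-endian) → word 0xcb52
rsvd [0+:3] = (word>>0) & 0x7 = 2
addr_hi [3+:8] = (word>>3) & 0xff = 106
len [11+:5] = (word>>11) & 0x1f = 25  ←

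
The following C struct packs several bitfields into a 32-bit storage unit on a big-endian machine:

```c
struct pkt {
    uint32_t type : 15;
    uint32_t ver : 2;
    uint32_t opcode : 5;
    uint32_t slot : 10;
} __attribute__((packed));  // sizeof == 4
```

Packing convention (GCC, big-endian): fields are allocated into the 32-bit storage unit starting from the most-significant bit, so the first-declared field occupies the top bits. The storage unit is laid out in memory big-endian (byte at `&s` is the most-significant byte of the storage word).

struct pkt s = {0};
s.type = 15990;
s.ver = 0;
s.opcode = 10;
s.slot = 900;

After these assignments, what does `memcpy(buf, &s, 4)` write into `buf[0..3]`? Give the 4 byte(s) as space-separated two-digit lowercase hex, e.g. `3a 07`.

type (15b) val=15990 bits=0x3e76 at bit 17: 0x7cec0000
ver (2b) val=0 bits=0x0 at bit 15: 0x7cec0000
opcode (5b) val=10 bits=0xa at bit 10: 0x7cec2800
slot (10b) val=900 bits=0x384 at bit 0: 0x7cec2b84
word = 0x7cec2b84 → big-endian bytes:
  [0]=0x7c  [1]=0xec  [2]=0x2b  [3]=0x84

7c ec 2b 84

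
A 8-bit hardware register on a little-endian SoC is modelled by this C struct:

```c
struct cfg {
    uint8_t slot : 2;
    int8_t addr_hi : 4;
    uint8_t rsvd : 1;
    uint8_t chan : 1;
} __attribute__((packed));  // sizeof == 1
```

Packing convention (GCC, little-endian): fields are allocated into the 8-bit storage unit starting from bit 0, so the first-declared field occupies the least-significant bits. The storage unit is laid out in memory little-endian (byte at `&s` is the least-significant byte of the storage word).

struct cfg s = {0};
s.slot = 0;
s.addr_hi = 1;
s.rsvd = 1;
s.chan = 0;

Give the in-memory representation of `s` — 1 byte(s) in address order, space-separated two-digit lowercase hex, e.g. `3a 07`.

slot:2 = 0 → 0x0 << 0 → word 0x00
addr_hi:4 = 1 → 0x1 << 2 → word 0x04
rsvd:1 = 1 → 0x1 << 6 → word 0x44
chan:1 = 0 → 0x0 << 7 → word 0x44
word = 0x44 → little-endian bytes:
  [0]=0x44

44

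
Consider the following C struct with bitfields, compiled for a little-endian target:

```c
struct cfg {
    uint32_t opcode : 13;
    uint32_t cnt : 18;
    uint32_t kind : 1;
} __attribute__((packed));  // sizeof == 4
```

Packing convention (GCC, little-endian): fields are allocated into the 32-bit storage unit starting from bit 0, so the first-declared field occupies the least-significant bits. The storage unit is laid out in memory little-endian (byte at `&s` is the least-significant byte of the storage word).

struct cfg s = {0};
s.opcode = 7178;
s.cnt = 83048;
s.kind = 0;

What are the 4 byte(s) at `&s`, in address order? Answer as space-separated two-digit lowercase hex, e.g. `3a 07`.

0a 1c 8d 28

opcode:13 = 7178 → 0x1c0a << 0 → word 0x00001c0a
cnt:18 = 83048 → 0x14468 << 13 → word 0x288d1c0a
kind:1 = 0 → 0x0 << 31 → word 0x288d1c0a
word = 0x288d1c0a → little-endian bytes:
  [0]=0x0a  [1]=0x1c  [2]=0x8d  [3]=0x28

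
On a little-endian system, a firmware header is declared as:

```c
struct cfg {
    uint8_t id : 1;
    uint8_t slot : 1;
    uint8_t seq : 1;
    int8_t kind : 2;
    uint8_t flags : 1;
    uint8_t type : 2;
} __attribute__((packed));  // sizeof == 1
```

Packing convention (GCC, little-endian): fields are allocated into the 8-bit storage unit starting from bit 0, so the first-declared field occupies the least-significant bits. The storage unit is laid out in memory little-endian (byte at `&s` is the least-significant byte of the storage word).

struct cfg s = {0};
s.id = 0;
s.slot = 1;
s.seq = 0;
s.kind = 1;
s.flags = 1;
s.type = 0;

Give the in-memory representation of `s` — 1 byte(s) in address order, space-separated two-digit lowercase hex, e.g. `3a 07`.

id:1 = 0 → 0x0 << 0 → word 0x00
slot:1 = 1 → 0x1 << 1 → word 0x02
seq:1 = 0 → 0x0 << 2 → word 0x02
kind:2 = 1 → 0x1 << 3 → word 0x0a
flags:1 = 1 → 0x1 << 5 → word 0x2a
type:2 = 0 → 0x0 << 6 → word 0x2a
word = 0x2a → little-endian bytes:
  [0]=0x2a

2a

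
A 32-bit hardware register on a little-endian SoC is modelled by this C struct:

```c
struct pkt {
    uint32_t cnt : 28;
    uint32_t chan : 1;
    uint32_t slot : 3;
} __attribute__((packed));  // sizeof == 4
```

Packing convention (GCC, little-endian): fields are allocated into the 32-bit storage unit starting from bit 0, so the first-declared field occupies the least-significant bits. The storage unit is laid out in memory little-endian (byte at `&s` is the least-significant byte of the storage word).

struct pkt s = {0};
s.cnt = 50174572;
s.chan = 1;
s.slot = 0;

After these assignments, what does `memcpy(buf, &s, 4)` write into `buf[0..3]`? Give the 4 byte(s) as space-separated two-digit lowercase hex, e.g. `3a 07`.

6c 9a fd 12

cnt (28b) val=50174572 bits=0x2fd9a6c at bit 0: 0x02fd9a6c
chan (1b) val=1 bits=0x1 at bit 28: 0x12fd9a6c
slot (3b) val=0 bits=0x0 at bit 29: 0x12fd9a6c
word = 0x12fd9a6c → little-endian bytes:
  [0]=0x6c  [1]=0x9a  [2]=0xfd  [3]=0x12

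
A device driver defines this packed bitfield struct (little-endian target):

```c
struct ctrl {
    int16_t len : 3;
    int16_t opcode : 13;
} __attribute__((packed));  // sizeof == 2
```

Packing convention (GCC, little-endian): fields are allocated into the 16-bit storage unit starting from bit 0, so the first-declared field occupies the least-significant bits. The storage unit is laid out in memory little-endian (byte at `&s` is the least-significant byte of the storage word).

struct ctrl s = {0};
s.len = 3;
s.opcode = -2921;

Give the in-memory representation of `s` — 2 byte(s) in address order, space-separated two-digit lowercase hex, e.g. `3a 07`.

len (3b) val=3 bits=0x3 at bit 0: 0x0003
opcode (13b) val=-2921 bits=0x1497 at bit 3: 0xa4bb
word = 0xa4bb → little-endian bytes:
  [0]=0xbb  [1]=0xa4

bb a4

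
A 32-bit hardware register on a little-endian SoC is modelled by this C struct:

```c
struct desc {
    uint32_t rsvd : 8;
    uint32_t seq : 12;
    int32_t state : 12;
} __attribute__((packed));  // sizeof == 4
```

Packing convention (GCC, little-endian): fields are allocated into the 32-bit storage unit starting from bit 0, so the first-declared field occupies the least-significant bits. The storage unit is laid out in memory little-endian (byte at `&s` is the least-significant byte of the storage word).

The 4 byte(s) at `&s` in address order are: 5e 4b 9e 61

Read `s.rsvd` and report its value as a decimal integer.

[0]=0x5e [1]=0x4b [2]=0x9e [3]=0x61 (little-endian) → word 0x619e4b5e
rsvd:8 @ bit 0 → (0x619e4b5e>>0)&0xff = 0x5e  ←
seq:12 @ bit 8 → (0x619e4b5e>>8)&0xfff = 0xe4b
state:12 @ bit 20 → (0x619e4b5e>>20)&0xfff = 0x619

94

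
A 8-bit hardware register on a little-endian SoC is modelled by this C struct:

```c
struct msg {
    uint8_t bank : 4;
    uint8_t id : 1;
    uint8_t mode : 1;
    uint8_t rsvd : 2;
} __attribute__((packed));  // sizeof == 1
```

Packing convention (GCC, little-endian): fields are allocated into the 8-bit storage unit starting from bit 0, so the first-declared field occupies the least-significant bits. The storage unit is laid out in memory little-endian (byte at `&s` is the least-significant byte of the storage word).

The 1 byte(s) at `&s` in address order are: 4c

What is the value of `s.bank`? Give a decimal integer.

[0]=0x4c (little-endian) → word 0x4c
bank [0+:4] = (word>>0) & 0xf = 12  ←
id [4+:1] = (word>>4) & 0x1 = 0
mode [5+:1] = (word>>5) & 0x1 = 0
rsvd [6+:2] = (word>>6) & 0x3 = 1

12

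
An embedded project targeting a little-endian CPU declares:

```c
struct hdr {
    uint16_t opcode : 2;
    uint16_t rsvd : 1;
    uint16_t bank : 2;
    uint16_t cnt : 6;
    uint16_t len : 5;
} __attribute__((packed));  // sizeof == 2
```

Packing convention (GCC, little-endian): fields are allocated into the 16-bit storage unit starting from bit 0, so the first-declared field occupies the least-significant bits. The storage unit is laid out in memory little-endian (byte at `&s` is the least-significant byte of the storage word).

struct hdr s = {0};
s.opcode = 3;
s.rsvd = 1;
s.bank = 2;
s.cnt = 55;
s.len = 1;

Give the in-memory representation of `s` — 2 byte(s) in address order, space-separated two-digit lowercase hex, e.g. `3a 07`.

f7 0e

opcode:2 = 3 → 0x3 << 0 → word 0x0003
rsvd:1 = 1 → 0x1 << 2 → word 0x0007
bank:2 = 2 → 0x2 << 3 → word 0x0017
cnt:6 = 55 → 0x37 << 5 → word 0x06f7
len:5 = 1 → 0x1 << 11 → word 0x0ef7
word = 0x0ef7 → little-endian bytes:
  [0]=0xf7  [1]=0x0e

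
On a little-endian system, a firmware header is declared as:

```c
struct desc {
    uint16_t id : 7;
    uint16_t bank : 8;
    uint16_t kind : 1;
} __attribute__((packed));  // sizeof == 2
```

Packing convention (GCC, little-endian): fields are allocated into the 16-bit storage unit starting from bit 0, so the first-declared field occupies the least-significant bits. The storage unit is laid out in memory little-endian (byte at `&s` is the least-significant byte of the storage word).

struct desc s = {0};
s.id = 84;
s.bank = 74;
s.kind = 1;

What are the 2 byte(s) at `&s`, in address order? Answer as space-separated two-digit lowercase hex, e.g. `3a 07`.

[0+:7] id=84 & 0x7f = 0x54; word=0x0054
[7+:8] bank=74 & 0xff = 0x4a; word=0x2554
[15+:1] kind=1 & 0x1 = 0x1; word=0xa554
word = 0xa554 → little-endian bytes:
  [0]=0x54  [1]=0xa5

54 a5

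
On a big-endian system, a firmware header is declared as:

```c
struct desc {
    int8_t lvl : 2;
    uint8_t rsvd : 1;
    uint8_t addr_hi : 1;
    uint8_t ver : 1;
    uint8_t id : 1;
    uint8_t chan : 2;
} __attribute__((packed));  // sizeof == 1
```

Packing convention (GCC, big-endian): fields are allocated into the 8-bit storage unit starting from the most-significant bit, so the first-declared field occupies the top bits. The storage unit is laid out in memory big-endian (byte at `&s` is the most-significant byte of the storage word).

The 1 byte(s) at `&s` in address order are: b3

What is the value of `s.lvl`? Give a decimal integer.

[0]=0xb3 (big-endian) → word 0xb3
lvl:2 @ bit 6 → (0xb3>>6)&0x3 = 0x2  ←
rsvd:1 @ bit 5 → (0xb3>>5)&0x1 = 0x1
addr_hi:1 @ bit 4 → (0xb3>>4)&0x1 = 0x1
ver:1 @ bit 3 → (0xb3>>3)&0x1 = 0x0
id:1 @ bit 2 → (0xb3>>2)&0x1 = 0x0
chan:2 @ bit 0 → (0xb3>>0)&0x3 = 0x3
lvl signed 2b, MSB=1: 2 - 4 = -2

-2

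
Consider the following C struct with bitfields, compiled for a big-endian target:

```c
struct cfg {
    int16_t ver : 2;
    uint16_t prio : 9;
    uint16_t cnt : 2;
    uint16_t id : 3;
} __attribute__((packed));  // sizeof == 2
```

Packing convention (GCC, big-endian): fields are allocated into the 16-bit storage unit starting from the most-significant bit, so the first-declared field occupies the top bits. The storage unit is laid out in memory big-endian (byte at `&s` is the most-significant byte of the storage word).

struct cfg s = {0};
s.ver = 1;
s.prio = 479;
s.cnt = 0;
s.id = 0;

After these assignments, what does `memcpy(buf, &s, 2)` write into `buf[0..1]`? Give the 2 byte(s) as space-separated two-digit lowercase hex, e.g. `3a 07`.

7b e0

[14+:2] ver=1 & 0x3 = 0x1; word=0x4000
[5+:9] prio=479 & 0x1ff = 0x1df; word=0x7be0
[3+:2] cnt=0 & 0x3 = 0x0; word=0x7be0
[0+:3] id=0 & 0x7 = 0x0; word=0x7be0
word = 0x7be0 → big-endian bytes:
  [0]=0x7b  [1]=0xe0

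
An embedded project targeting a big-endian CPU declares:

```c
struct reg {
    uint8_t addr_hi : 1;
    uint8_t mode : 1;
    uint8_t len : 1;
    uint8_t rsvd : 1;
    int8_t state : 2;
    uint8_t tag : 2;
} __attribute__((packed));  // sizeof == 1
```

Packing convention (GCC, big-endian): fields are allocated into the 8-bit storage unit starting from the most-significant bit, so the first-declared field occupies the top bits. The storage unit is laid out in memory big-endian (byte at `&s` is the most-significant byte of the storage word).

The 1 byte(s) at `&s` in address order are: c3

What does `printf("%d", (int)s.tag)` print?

3

[0]=0xc3 (big-endian) → word 0xc3
addr_hi [7+:1] = (word>>7) & 0x1 = 1
mode [6+:1] = (word>>6) & 0x1 = 1
len [5+:1] = (word>>5) & 0x1 = 0
rsvd [4+:1] = (word>>4) & 0x1 = 0
state [2+:2] = (word>>2) & 0x3 = 0
tag [0+:2] = (word>>0) & 0x3 = 3  ←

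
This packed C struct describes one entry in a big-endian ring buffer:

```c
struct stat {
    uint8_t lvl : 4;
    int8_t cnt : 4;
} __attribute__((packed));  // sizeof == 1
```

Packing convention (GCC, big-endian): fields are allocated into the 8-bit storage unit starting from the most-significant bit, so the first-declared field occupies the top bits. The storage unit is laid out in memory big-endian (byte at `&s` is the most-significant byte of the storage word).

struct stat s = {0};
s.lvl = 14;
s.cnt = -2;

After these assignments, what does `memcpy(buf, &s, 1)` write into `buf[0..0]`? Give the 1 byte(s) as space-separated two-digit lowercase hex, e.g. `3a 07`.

lvl (4b) val=14 bits=0xe at bit 4: 0xe0
cnt (4b) val=-2 bits=0xe at bit 0: 0xee
word = 0xee → big-endian bytes:
  [0]=0xee

ee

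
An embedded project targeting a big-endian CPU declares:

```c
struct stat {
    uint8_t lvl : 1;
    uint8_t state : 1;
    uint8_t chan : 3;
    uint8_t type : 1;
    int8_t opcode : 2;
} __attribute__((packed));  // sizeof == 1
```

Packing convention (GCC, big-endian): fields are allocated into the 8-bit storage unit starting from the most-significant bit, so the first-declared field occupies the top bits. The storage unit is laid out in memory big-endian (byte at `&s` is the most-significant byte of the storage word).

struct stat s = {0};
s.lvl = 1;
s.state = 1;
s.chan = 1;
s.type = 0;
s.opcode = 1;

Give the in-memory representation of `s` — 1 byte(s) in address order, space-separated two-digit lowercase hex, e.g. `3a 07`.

lvl (1b) val=1 bits=0x1 at bit 7: 0x80
state (1b) val=1 bits=0x1 at bit 6: 0xc0
chan (3b) val=1 bits=0x1 at bit 3: 0xc8
type (1b) val=0 bits=0x0 at bit 2: 0xc8
opcode (2b) val=1 bits=0x1 at bit 0: 0xc9
word = 0xc9 → big-endian bytes:
  [0]=0xc9

c9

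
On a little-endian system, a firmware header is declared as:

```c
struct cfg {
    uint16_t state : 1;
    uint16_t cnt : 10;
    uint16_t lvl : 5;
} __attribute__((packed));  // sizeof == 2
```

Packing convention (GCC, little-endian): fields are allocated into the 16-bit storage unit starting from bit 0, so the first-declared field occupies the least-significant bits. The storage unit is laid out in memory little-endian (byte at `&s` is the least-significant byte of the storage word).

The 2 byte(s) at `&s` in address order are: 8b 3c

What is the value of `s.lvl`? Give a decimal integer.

[0]=0x8b [1]=0x3c (little-endian) → word 0x3c8b
state:1 @ bit 0 → (0x3c8b>>0)&0x1 = 0x1
cnt:10 @ bit 1 → (0x3c8b>>1)&0x3ff = 0x245
lvl:5 @ bit 11 → (0x3c8b>>11)&0x1f = 0x7  ←

7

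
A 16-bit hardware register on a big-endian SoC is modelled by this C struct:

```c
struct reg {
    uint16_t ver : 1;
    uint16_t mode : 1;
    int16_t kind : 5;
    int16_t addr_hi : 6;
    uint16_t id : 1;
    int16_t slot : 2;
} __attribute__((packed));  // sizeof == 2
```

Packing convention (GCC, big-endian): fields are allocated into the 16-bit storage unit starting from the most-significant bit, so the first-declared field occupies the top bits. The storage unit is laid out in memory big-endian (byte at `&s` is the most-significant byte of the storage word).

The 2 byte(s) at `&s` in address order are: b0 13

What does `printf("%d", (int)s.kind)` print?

[0]=0xb0 [1]=0x13 (big-endian) → word 0xb013
ver [15+:1] = (word>>15) & 0x1 = 1
mode [14+:1] = (word>>14) & 0x1 = 0
kind [9+:5] = (word>>9) & 0x1f = 24  ←
addr_hi [3+:6] = (word>>3) & 0x3f = 2
id [2+:1] = (word>>2) & 0x1 = 0
slot [0+:2] = (word>>0) & 0x3 = 3
kind signed 5b, MSB=1: 24 - 32 = -8

-8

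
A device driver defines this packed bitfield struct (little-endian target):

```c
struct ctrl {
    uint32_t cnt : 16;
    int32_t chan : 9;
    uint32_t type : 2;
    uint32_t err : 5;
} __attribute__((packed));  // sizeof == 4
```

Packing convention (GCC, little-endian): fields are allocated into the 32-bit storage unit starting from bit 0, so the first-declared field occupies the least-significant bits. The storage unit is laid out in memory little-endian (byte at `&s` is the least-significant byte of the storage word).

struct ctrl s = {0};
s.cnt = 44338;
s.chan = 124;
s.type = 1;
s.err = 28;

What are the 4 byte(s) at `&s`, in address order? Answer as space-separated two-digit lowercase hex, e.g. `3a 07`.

32 ad 7c e2

cnt:16 = 44338 → 0xad32 << 0 → word 0x0000ad32
chan:9 = 124 → 0x7c << 16 → word 0x007cad32
type:2 = 1 → 0x1 << 25 → word 0x027cad32
err:5 = 28 → 0x1c << 27 → word 0xe27cad32
word = 0xe27cad32 → little-endian bytes:
  [0]=0x32  [1]=0xad  [2]=0x7c  [3]=0xe2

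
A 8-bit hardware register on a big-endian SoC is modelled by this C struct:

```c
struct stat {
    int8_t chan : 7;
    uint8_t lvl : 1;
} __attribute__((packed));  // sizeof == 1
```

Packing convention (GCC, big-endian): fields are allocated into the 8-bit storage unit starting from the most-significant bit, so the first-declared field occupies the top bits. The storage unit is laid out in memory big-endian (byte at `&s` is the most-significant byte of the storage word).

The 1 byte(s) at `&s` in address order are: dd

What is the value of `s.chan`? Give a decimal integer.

[0]=0xdd (big-endian) → word 0xdd
chan [1+:7] = (word>>1) & 0x7f = 110  ←
lvl [0+:1] = (word>>0) & 0x1 = 1
chan signed 7b, MSB=1: 110 - 128 = -18

-18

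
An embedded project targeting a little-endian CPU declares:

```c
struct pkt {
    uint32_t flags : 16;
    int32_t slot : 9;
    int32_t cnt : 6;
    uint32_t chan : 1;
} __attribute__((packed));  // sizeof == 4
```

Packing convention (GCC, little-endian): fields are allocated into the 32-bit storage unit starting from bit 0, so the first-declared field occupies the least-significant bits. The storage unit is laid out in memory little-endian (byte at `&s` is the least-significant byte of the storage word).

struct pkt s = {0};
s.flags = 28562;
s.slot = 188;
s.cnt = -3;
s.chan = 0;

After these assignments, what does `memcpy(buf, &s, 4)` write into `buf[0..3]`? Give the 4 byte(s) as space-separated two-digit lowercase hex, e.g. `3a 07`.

92 6f bc 7a

[0+:16] flags=28562 & 0xffff = 0x6f92; word=0x00006f92
[16+:9] slot=188 & 0x1ff = 0xbc; word=0x00bc6f92
[25+:6] cnt=-3 & 0x3f = 0x3d; word=0x7abc6f92
[31+:1] chan=0 & 0x1 = 0x0; word=0x7abc6f92
word = 0x7abc6f92 → little-endian bytes:
  [0]=0x92  [1]=0x6f  [2]=0xbc  [3]=0x7a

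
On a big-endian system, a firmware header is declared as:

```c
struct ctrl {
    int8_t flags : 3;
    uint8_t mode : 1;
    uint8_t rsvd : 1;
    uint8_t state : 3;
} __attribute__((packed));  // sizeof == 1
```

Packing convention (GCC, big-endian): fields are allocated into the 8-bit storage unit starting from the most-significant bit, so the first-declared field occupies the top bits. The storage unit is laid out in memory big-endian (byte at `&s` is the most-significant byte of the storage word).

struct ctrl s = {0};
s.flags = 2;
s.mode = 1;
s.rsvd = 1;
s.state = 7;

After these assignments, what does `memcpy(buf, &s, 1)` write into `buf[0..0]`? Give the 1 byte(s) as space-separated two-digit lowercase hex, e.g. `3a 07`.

flags:3 = 2 → 0x2 << 5 → word 0x40
mode:1 = 1 → 0x1 << 4 → word 0x50
rsvd:1 = 1 → 0x1 << 3 → word 0x58
state:3 = 7 → 0x7 << 0 → word 0x5f
word = 0x5f → big-endian bytes:
  [0]=0x5f

5f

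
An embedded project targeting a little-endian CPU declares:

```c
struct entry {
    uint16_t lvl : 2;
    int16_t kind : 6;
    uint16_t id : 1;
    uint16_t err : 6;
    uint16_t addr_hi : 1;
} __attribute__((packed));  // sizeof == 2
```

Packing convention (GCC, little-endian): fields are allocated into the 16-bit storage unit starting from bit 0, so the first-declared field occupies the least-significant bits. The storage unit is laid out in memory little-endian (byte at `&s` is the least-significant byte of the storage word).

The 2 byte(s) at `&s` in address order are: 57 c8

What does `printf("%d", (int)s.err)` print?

36

[0]=0x57 [1]=0xc8 (little-endian) → word 0xc857
lvl [0+:2] = (word>>0) & 0x3 = 3
kind [2+:6] = (word>>2) & 0x3f = 21
id [8+:1] = (word>>8) & 0x1 = 0
err [9+:6] = (word>>9) & 0x3f = 36  ←
addr_hi [15+:1] = (word>>15) & 0x1 = 1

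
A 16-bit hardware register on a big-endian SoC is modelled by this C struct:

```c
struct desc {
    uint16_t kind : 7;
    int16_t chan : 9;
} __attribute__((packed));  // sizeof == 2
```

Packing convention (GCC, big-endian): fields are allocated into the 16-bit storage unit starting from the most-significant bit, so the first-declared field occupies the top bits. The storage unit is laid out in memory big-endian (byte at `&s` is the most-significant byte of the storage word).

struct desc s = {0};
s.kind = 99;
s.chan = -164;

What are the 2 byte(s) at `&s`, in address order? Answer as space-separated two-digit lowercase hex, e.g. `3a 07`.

kind:7 = 99 → 0x63 << 9 → word 0xc600
chan:9 = -164 → 0x15c << 0 → word 0xc75c
word = 0xc75c → big-endian bytes:
  [0]=0xc7  [1]=0x5c

c7 5c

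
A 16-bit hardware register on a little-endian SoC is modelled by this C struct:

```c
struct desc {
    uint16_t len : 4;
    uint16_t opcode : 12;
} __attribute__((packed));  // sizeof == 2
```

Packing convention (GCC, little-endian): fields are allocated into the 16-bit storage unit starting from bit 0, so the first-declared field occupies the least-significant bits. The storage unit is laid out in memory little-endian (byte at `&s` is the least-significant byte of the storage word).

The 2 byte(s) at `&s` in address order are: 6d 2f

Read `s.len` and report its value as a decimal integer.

13

[0]=0x6d [1]=0x2f (little-endian) → word 0x2f6d
len:4 @ bit 0 → (0x2f6d>>0)&0xf = 0xd  ←
opcode:12 @ bit 4 → (0x2f6d>>4)&0xfff = 0x2f6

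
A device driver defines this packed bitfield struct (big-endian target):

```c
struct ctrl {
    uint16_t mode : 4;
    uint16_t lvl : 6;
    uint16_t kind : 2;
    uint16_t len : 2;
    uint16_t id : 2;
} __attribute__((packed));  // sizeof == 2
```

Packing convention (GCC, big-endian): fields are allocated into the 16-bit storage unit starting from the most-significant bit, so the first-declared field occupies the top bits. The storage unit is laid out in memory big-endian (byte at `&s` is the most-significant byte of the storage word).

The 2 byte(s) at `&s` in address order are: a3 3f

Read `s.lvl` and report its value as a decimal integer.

[0]=0xa3 [1]=0x3f (big-endian) → word 0xa33f
mode [12+:4] = (word>>12) & 0xf = 10
lvl [6+:6] = (word>>6) & 0x3f = 12  ←
kind [4+:2] = (word>>4) & 0x3 = 3
len [2+:2] = (word>>2) & 0x3 = 3
id [0+:2] = (word>>0) & 0x3 = 3

12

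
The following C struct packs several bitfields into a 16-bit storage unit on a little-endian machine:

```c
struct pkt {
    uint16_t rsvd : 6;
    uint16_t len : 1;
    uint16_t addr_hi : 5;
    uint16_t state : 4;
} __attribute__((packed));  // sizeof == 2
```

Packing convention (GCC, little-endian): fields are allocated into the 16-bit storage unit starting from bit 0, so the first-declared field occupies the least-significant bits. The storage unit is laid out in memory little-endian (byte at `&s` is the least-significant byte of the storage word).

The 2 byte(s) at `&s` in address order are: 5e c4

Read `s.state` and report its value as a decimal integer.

12

[0]=0x5e [1]=0xc4 (little-endian) → word 0xc45e
rsvd:6 @ bit 0 → (0xc45e>>0)&0x3f = 0x1e
len:1 @ bit 6 → (0xc45e>>6)&0x1 = 0x1
addr_hi:5 @ bit 7 → (0xc45e>>7)&0x1f = 0x8
state:4 @ bit 12 → (0xc45e>>12)&0xf = 0xc  ←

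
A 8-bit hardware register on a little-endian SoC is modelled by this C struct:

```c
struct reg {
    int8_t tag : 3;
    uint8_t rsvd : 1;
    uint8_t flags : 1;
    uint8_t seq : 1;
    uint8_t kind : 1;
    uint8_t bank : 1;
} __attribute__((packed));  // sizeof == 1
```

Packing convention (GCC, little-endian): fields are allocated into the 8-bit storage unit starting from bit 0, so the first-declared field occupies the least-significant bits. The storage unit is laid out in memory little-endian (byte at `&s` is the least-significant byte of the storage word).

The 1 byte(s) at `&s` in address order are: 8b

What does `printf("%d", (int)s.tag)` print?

[0]=0x8b (little-endian) → word 0x8b
tag:3 @ bit 0 → (0x8b>>0)&0x7 = 0x3  ←
rsvd:1 @ bit 3 → (0x8b>>3)&0x1 = 0x1
flags:1 @ bit 4 → (0x8b>>4)&0x1 = 0x0
seq:1 @ bit 5 → (0x8b>>5)&0x1 = 0x0
kind:1 @ bit 6 → (0x8b>>6)&0x1 = 0x0
bank:1 @ bit 7 → (0x8b>>7)&0x1 = 0x1
tag signed 3b, MSB=0: value = 3

3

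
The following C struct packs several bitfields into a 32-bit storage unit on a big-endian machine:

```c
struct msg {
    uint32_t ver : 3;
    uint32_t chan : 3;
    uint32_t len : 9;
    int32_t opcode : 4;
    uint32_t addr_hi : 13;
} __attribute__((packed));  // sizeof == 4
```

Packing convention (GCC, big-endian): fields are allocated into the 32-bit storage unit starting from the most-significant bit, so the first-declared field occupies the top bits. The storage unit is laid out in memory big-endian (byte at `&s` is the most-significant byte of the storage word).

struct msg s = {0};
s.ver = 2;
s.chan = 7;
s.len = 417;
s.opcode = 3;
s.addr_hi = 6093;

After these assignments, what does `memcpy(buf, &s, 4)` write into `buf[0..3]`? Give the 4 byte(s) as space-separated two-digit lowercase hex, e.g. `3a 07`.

[29+:3] ver=2 & 0x7 = 0x2; word=0x40000000
[26+:3] chan=7 & 0x7 = 0x7; word=0x5c000000
[17+:9] len=417 & 0x1ff = 0x1a1; word=0x5f420000
[13+:4] opcode=3 & 0xf = 0x3; word=0x5f426000
[0+:13] addr_hi=6093 & 0x1fff = 0x17cd; word=0x5f4277cd
word = 0x5f4277cd → big-endian bytes:
  [0]=0x5f  [1]=0x42  [2]=0x77  [3]=0xcd

5f 42 77 cd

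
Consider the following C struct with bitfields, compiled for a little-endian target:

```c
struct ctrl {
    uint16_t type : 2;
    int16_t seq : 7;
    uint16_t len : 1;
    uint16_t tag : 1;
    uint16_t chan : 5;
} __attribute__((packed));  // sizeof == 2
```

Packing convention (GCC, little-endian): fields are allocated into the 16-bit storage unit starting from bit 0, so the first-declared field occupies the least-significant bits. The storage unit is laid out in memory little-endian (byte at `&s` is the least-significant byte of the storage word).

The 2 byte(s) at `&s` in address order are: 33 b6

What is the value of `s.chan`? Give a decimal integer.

22

[0]=0x33 [1]=0xb6 (little-endian) → word 0xb633
type [0+:2] = (word>>0) & 0x3 = 3
seq [2+:7] = (word>>2) & 0x7f = 12
len [9+:1] = (word>>9) & 0x1 = 1
tag [10+:1] = (word>>10) & 0x1 = 1
chan [11+:5] = (word>>11) & 0x1f = 22  ←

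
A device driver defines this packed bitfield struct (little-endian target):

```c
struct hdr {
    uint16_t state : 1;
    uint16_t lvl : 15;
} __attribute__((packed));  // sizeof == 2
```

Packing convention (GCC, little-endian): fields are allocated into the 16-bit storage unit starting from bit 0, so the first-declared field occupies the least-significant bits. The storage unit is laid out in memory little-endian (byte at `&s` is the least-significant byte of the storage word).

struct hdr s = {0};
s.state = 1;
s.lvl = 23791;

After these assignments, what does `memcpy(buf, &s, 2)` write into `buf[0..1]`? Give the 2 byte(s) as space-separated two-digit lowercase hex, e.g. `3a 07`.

[0+:1] state=1 & 0x1 = 0x1; word=0x0001
[1+:15] lvl=23791 & 0x7fff = 0x5cef; word=0xb9df
word = 0xb9df → little-endian bytes:
  [0]=0xdf  [1]=0xb9

df b9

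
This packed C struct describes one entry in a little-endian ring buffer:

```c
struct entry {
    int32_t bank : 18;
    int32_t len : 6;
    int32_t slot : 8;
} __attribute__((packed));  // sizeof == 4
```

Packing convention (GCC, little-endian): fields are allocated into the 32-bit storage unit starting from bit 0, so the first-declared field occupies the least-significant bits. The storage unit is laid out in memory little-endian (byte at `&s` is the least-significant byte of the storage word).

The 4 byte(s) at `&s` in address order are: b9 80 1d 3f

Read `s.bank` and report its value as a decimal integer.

98489

[0]=0xb9 [1]=0x80 [2]=0x1d [3]=0x3f (little-endian) → word 0x3f1d80b9
bank [0+:18] = (word>>0) & 0x3ffff = 98489  ←
len [18+:6] = (word>>18) & 0x3f = 7
slot [24+:8] = (word>>24) & 0xff = 63
bank signed 18b, MSB=0: value = 98489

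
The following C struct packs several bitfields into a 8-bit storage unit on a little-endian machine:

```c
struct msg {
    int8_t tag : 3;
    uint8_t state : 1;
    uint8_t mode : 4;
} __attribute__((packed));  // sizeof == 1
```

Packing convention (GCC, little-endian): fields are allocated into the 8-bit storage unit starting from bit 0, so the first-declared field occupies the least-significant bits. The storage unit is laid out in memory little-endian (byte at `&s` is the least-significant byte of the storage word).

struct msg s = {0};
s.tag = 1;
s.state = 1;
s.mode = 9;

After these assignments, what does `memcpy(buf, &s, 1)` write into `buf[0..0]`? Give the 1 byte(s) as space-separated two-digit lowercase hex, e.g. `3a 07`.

tag (3b) val=1 bits=0x1 at bit 0: 0x01
state (1b) val=1 bits=0x1 at bit 3: 0x09
mode (4b) val=9 bits=0x9 at bit 4: 0x99
word = 0x99 → little-endian bytes:
  [0]=0x99

99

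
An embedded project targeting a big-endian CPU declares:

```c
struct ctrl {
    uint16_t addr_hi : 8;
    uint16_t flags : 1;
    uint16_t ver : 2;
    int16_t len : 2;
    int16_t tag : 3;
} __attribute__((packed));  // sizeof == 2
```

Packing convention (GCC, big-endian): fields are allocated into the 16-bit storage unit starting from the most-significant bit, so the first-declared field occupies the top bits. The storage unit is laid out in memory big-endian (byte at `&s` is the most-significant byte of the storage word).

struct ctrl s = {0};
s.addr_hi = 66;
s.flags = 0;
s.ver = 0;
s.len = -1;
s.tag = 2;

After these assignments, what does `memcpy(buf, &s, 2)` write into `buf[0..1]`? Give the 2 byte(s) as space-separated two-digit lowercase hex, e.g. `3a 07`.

[8+:8] addr_hi=66 & 0xff = 0x42; word=0x4200
[7+:1] flags=0 & 0x1 = 0x0; word=0x4200
[5+:2] ver=0 & 0x3 = 0x0; word=0x4200
[3+:2] len=-1 & 0x3 = 0x3; word=0x4218
[0+:3] tag=2 & 0x7 = 0x2; word=0x421a
word = 0x421a → big-endian bytes:
  [0]=0x42  [1]=0x1a

42 1a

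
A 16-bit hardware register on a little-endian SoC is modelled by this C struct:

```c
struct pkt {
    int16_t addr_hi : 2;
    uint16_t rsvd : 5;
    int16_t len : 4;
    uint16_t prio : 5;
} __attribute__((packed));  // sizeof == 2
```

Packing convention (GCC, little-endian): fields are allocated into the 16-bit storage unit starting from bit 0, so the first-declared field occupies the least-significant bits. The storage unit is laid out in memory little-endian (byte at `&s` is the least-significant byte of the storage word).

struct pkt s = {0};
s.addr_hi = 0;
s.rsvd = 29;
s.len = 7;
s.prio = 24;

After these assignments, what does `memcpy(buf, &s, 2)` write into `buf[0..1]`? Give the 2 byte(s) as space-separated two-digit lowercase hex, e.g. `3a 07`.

f4 c3

addr_hi (2b) val=0 bits=0x0 at bit 0: 0x0000
rsvd (5b) val=29 bits=0x1d at bit 2: 0x0074
len (4b) val=7 bits=0x7 at bit 7: 0x03f4
prio (5b) val=24 bits=0x18 at bit 11: 0xc3f4
word = 0xc3f4 → little-endian bytes:
  [0]=0xf4  [1]=0xc3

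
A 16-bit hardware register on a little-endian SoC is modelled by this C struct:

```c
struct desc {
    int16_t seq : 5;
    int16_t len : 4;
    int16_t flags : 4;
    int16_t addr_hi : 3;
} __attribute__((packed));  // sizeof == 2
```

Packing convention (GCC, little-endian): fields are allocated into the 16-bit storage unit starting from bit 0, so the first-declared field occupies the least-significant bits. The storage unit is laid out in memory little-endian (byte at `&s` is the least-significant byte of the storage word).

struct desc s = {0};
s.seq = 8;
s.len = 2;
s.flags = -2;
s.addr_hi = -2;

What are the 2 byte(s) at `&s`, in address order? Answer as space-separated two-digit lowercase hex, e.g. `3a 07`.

48 dc

seq:5 = 8 → 0x8 << 0 → word 0x0008
len:4 = 2 → 0x2 << 5 → word 0x0048
flags:4 = -2 → 0xe << 9 → word 0x1c48
addr_hi:3 = -2 → 0x6 << 13 → word 0xdc48
word = 0xdc48 → little-endian bytes:
  [0]=0x48  [1]=0xdc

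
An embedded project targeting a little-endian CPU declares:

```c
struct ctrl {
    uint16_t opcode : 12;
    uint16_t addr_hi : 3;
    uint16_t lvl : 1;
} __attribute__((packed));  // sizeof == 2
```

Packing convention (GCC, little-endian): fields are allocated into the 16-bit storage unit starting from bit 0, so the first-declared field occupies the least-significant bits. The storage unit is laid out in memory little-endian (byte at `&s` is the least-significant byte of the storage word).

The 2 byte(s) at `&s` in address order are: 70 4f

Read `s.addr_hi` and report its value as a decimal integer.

4

[0]=0x70 [1]=0x4f (little-endian) → word 0x4f70
opcode [0+:12] = (word>>0) & 0xfff = 3952
addr_hi [12+:3] = (word>>12) & 0x7 = 4  ←
lvl [15+:1] = (word>>15) & 0x1 = 0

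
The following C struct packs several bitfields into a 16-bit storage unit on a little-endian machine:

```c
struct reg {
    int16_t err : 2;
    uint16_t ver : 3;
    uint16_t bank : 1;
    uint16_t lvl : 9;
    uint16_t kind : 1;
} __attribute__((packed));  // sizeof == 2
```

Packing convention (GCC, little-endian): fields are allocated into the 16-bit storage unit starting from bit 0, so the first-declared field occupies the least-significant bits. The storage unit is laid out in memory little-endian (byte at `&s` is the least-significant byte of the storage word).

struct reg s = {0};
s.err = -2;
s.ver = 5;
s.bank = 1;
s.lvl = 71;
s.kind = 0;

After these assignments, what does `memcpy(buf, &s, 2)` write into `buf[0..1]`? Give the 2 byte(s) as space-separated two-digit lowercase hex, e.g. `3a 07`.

[0+:2] err=-2 & 0x3 = 0x2; word=0x0002
[2+:3] ver=5 & 0x7 = 0x5; word=0x0016
[5+:1] bank=1 & 0x1 = 0x1; word=0x0036
[6+:9] lvl=71 & 0x1ff = 0x47; word=0x11f6
[15+:1] kind=0 & 0x1 = 0x0; word=0x11f6
word = 0x11f6 → little-endian bytes:
  [0]=0xf6  [1]=0x11

f6 11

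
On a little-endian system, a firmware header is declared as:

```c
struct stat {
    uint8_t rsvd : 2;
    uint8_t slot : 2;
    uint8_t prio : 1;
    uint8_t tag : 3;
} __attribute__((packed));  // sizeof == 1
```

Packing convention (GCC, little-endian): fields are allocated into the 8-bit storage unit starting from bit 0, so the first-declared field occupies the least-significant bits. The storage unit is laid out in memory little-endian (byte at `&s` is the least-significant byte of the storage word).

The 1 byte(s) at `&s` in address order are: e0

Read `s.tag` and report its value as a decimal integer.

7

[0]=0xe0 (little-endian) → word 0xe0
rsvd:2 @ bit 0 → (0xe0>>0)&0x3 = 0x0
slot:2 @ bit 2 → (0xe0>>2)&0x3 = 0x0
prio:1 @ bit 4 → (0xe0>>4)&0x1 = 0x0
tag:3 @ bit 5 → (0xe0>>5)&0x7 = 0x7  ←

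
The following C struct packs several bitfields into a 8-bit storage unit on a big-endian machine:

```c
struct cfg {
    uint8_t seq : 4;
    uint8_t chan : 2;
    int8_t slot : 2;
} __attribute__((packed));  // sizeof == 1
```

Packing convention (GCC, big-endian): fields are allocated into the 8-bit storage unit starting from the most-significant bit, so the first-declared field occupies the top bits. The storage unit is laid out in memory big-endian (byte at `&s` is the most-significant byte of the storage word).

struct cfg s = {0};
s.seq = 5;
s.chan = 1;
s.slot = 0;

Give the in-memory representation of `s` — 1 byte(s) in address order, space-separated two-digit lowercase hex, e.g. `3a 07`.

54

seq:4 = 5 → 0x5 << 4 → word 0x50
chan:2 = 1 → 0x1 << 2 → word 0x54
slot:2 = 0 → 0x0 << 0 → word 0x54
word = 0x54 → big-endian bytes:
  [0]=0x54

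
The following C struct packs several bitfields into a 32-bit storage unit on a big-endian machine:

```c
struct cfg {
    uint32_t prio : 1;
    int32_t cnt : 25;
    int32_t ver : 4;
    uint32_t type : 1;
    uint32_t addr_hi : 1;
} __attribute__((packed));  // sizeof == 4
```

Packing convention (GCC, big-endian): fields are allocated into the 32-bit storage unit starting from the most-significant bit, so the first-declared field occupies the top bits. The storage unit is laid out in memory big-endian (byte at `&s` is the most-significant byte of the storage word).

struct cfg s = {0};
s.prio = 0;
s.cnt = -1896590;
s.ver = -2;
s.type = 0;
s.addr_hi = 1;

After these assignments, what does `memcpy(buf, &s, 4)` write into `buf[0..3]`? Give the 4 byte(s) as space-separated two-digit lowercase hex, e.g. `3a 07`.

78 c3 dc b9

prio (1b) val=0 bits=0x0 at bit 31: 0x00000000
cnt (25b) val=-1896590 bits=0x1e30f72 at bit 6: 0x78c3dc80
ver (4b) val=-2 bits=0xe at bit 2: 0x78c3dcb8
type (1b) val=0 bits=0x0 at bit 1: 0x78c3dcb8
addr_hi (1b) val=1 bits=0x1 at bit 0: 0x78c3dcb9
word = 0x78c3dcb9 → big-endian bytes:
  [0]=0x78  [1]=0xc3  [2]=0xdc  [3]=0xb9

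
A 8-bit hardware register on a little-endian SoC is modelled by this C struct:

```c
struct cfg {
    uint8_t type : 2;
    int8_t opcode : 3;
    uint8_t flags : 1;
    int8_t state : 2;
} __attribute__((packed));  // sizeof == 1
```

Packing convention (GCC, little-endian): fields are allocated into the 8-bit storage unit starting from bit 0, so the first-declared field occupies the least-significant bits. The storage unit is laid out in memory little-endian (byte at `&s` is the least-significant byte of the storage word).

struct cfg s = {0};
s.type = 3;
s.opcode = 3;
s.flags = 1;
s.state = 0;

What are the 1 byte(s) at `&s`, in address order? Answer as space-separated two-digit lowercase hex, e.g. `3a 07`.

2f

type:2 = 3 → 0x3 << 0 → word 0x03
opcode:3 = 3 → 0x3 << 2 → word 0x0f
flags:1 = 1 → 0x1 << 5 → word 0x2f
state:2 = 0 → 0x0 << 6 → word 0x2f
word = 0x2f → little-endian bytes:
  [0]=0x2f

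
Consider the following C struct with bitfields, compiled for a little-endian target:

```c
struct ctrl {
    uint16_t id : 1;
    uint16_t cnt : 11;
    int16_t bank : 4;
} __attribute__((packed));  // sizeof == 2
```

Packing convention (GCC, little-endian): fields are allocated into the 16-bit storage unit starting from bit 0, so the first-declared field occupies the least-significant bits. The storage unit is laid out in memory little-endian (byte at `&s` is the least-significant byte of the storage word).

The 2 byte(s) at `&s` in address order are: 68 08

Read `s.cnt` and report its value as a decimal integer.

1076

[0]=0x68 [1]=0x08 (little-endian) → word 0x0868
id:1 @ bit 0 → (0x0868>>0)&0x1 = 0x0
cnt:11 @ bit 1 → (0x0868>>1)&0x7ff = 0x434  ←
bank:4 @ bit 12 → (0x0868>>12)&0xf = 0x0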